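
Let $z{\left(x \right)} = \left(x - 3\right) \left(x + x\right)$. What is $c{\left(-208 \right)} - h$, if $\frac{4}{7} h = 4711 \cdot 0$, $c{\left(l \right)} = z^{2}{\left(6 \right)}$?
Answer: $1296$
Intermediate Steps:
$z{\left(x \right)} = 2 x \left(-3 + x\right)$ ($z{\left(x \right)} = \left(-3 + x\right) 2 x = 2 x \left(-3 + x\right)$)
$c{\left(l \right)} = 1296$ ($c{\left(l \right)} = \left(2 \cdot 6 \left(-3 + 6\right)\right)^{2} = \left(2 \cdot 6 \cdot 3\right)^{2} = 36^{2} = 1296$)
$h = 0$ ($h = \frac{7 \cdot 4711 \cdot 0}{4} = \frac{7}{4} \cdot 0 = 0$)
$c{\left(-208 \right)} - h = 1296 - 0 = 1296 + 0 = 1296$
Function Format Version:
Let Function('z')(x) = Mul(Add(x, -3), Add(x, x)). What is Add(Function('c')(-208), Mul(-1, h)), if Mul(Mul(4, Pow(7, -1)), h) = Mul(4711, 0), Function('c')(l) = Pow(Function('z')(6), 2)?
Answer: 1296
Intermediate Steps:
Function('z')(x) = Mul(2, x, Add(-3, x)) (Function('z')(x) = Mul(Add(-3, x), Mul(2, x)) = Mul(2, x, Add(-3, x)))
Function('c')(l) = 1296 (Function('c')(l) = Pow(Mul(2, 6, Add(-3, 6)), 2) = Pow(Mul(2, 6, 3), 2) = Pow(36, 2) = 1296)
h = 0 (h = Mul(Rational(7, 4), Mul(4711, 0)) = Mul(Rational(7, 4), 0) = 0)
Add(Function('c')(-208), Mul(-1, h)) = Add(1296, Mul(-1, 0)) = Add(1296, 0) = 1296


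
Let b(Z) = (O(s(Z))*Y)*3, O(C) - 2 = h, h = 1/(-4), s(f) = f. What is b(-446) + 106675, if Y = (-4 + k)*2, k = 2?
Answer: 106654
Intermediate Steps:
h = -¼ (h = 1*(-¼) = -¼ ≈ -0.25000)
O(C) = 7/4 (O(C) = 2 - ¼ = 7/4)
Y = -4 (Y = (-4 + 2)*2 = -2*2 = -4)
b(Z) = -21 (b(Z) = ((7/4)*(-4))*3 = -7*3 = -21)
b(-446) + 106675 = -21 + 106675 = 106654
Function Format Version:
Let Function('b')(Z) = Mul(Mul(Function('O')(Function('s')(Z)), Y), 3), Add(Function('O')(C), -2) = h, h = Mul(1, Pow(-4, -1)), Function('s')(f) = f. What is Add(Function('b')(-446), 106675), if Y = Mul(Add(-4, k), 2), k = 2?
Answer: 106654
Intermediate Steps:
h = Rational(-1, 4) (h = Mul(1, Rational(-1, 4)) = Rational(-1, 4) ≈ -0.25000)
Function('O')(C) = Rational(7, 4) (Function('O')(C) = Add(2, Rational(-1, 4)) = Rational(7, 4))
Y = -4 (Y = Mul(Add(-4, 2), 2) = Mul(-2, 2) = -4)
Function('b')(Z) = -21 (Function('b')(Z) = Mul(Mul(Rational(7, 4), -4), 3) = Mul(-7, 3) = -21)
Add(Function('b')(-446), 106675) = Add(-21, 106675) = 106654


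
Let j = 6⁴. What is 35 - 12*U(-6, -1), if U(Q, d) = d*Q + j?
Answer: -15589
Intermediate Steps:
j = 1296
U(Q, d) = 1296 + Q*d (U(Q, d) = d*Q + 1296 = Q*d + 1296 = 1296 + Q*d)
35 - 12*U(-6, -1) = 35 - 12*(1296 - 6*(-1)) = 35 - 12*(1296 + 6) = 35 - 12*1302 = 35 - 15624 = -15589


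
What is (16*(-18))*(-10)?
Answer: 2880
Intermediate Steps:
(16*(-18))*(-10) = -288*(-10) = 2880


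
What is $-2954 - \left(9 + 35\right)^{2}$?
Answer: $-4890$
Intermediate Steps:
$-2954 - \left(9 + 35\right)^{2} = -2954 - 44^{2} = -2954 - 1936 = -4890$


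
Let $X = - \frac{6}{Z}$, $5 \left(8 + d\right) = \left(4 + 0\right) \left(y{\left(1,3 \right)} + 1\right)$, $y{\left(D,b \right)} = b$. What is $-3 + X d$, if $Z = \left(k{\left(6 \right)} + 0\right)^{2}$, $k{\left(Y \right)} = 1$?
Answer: $\frac{129}{5} \approx 25.8$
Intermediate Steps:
$Z = 1$ ($Z = \left(1 + 0\right)^{2} = 1^{2} = 1$)
$d = - \frac{24}{5}$ ($d = -8 + \frac{\left(4 + 0\right) \left(3 + 1\right)}{5} = -8 + \frac{4 \cdot 4}{5} = -8 + \frac{1}{5} \cdot 16 = -8 + \frac{16}{5} = - \frac{24}{5} \approx -4.8$)
$X = -6$ ($X = - \frac{6}{1} = \left(-6\right) 1 = -6$)
$-3 + X d = -3 - - \frac{144}{5} = -3 + \frac{144}{5} = \frac{129}{5}$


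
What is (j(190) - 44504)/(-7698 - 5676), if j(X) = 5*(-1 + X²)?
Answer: -135991/13374 ≈ -10.168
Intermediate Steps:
j(X) = -5 + 5*X²
(j(190) - 44504)/(-7698 - 5676) = ((-5 + 5*190²) - 44504)/(-7698 - 5676) = ((-5 + 5*36100) - 44504)/(-13374) = ((-5 + 180500) - 44504)*(-1/13374) = (180495 - 44504)*(-1/13374) = 135991*(-1/13374) = -135991/13374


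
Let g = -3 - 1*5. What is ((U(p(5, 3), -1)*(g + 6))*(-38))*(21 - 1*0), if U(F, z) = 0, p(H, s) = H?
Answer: 0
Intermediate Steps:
g = -8 (g = -3 - 5 = -8)
((U(p(5, 3), -1)*(g + 6))*(-38))*(21 - 1*0) = ((0*(-8 + 6))*(-38))*(21 - 1*0) = ((0*(-2))*(-38))*(21 + 0) = (0*(-38))*21 = 0*21 = 0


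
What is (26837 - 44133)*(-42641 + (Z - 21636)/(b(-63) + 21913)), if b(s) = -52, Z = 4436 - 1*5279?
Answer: 5374428628160/7287 ≈ 7.3754e+8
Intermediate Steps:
Z = -843 (Z = 4436 - 5279 = -843)
(26837 - 44133)*(-42641 + (Z - 21636)/(b(-63) + 21913)) = (26837 - 44133)*(-42641 + (-843 - 21636)/(-52 + 21913)) = -17296*(-42641 - 22479/21861) = -17296*(-42641 - 22479*1/21861) = -17296*(-42641 - 7493/7287) = -17296*(-310732460/7287) = 5374428628160/7287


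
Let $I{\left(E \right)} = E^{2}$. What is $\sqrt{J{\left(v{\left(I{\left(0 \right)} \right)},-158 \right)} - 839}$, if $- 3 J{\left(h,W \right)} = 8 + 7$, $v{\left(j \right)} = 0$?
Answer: $2 i \sqrt{211} \approx 29.052 i$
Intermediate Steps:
$J{\left(h,W \right)} = -5$ ($J{\left(h,W \right)} = - \frac{8 + 7}{3} = \left(- \frac{1}{3}\right) 15 = -5$)
$\sqrt{J{\left(v{\left(I{\left(0 \right)} \right)},-158 \right)} - 839} = \sqrt{-5 - 839} = \sqrt{-844} = 2 i \sqrt{211}$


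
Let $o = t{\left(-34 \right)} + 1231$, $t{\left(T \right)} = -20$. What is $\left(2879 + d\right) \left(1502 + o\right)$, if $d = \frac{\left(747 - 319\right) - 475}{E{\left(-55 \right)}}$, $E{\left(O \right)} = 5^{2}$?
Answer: $\frac{195140664}{25} \approx 7.8056 \cdot 10^{6}$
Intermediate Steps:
$E{\left(O \right)} = 25$
$o = 1211$ ($o = -20 + 1231 = 1211$)
$d = - \frac{47}{25}$ ($d = \frac{\left(747 - 319\right) - 475}{25} = \left(428 - 475\right) \frac{1}{25} = \left(-47\right) \frac{1}{25} = - \frac{47}{25} \approx -1.88$)
$\left(2879 + d\right) \left(1502 + o\right) = \left(2879 - \frac{47}{25}\right) \left(1502 + 1211\right) = \frac{71928}{25} \cdot 2713 = \frac{195140664}{25}$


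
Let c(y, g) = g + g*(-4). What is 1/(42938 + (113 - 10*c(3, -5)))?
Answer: 1/42901 ≈ 2.3309e-5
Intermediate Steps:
c(y, g) = -3*g (c(y, g) = g - 4*g = -3*g)
1/(42938 + (113 - 10*c(3, -5))) = 1/(42938 + (113 - (-30)*(-5))) = 1/(42938 + (113 - 10*15)) = 1/(42938 + (113 - 150)) = 1/(42938 - 37) = 1/42901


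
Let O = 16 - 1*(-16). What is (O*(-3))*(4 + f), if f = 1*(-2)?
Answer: -192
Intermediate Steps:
O = 32 (O = 16 + 16 = 32)
f = -2
(O*(-3))*(4 + f) = (32*(-3))*(4 - 2) = -96*2 = -192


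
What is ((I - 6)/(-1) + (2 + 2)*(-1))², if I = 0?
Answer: 4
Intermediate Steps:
((I - 6)/(-1) + (2 + 2)*(-1))² = ((0 - 6)/(-1) + (2 + 2)*(-1))² = (-1*(-6) + 4*(-1))² = (6 - 4)² = 2² = 4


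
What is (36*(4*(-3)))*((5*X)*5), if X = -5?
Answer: 54000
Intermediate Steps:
(36*(4*(-3)))*((5*X)*5) = (36*(4*(-3)))*((5*(-5))*5) = (36*(-12))*(-25*5) = -432*(-125) = 54000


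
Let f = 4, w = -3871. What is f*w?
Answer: -15484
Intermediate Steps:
f*w = 4*(-3871) = -15484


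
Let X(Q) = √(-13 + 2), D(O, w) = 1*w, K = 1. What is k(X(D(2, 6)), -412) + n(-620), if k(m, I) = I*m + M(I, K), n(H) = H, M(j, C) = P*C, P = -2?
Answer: -622 - 412*I*√11 ≈ -622.0 - 1366.4*I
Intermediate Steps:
M(j, C) = -2*C
D(O, w) = w
X(Q) = I*√11 (X(Q) = √(-11) = I*√11)
k(m, I) = -2 + I*m (k(m, I) = I*m - 2*1 = I*m - 2 = -2 + I*m)
k(X(D(2, 6)), -412) + n(-620) = (-2 - 412*I*√11) - 620 = -622 - 412*I*√11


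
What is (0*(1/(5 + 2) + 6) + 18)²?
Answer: 324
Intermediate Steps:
(0*(1/(5 + 2) + 6) + 18)² = (0*(1/7 + 6) + 18)² = (0*(⅐ + 6) + 18)² = (0*(43/7) + 18)² = (0 + 18)² = 18² = 324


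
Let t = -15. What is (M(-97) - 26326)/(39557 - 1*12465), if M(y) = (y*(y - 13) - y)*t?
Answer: -187831/27092 ≈ -6.9331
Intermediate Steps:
M(y) = 15*y - 15*y*(-13 + y) (M(y) = (y*(y - 13) - y)*(-15) = (y*(-13 + y) - y)*(-15) = (-y + y*(-13 + y))*(-15) = 15*y - 15*y*(-13 + y))
(M(-97) - 26326)/(39557 - 1*12465) = (15*(-97)*(14 - 1*(-97)) - 26326)/(39557 - 1*12465) = (15*(-97)*(14 + 97) - 26326)/(39557 - 12465) = (15*(-97)*111 - 26326)/27092 = (-161505 - 26326)*(1/27092) = -187831*1/27092 = -187831/27092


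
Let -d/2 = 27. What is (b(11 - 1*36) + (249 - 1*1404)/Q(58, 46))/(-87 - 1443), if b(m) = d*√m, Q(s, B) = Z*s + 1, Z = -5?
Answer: -77/29478 + 3*I/17 ≈ -0.0026121 + 0.17647*I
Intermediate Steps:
d = -54 (d = -2*27 = -54)
Q(s, B) = 1 - 5*s (Q(s, B) = -5*s + 1 = 1 - 5*s)
b(m) = -54*√m
(b(11 - 1*36) + (249 - 1*1404)/Q(58, 46))/(-87 - 1443) = (-54*√(11 - 1*36) + (249 - 1*1404)/(1 - 5*58))/(-87 - 1443) = (-54*√(11 - 36) + (249 - 1404)/(1 - 290))/(-1530) = (-270*I - 1155/(-289))*(-1/1530) = (-270*I - 1155*(-1/289))*(-1/1530) = (-270*I + 1155/289)*(-1/1530) = (1155/289 - 270*I)*(-1/1530) = -77/29478 + 3*I/17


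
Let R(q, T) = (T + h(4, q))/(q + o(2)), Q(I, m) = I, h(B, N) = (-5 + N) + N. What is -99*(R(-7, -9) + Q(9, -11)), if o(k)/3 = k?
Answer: -3663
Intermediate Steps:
h(B, N) = -5 + 2*N
o(k) = 3*k
R(q, T) = (-5 + T + 2*q)/(6 + q) (R(q, T) = (T + (-5 + 2*q))/(q + 3*2) = (-5 + T + 2*q)/(q + 6) = (-5 + T + 2*q)/(6 + q))
-99*(R(-7, -9) + Q(9, -11)) = -99*((-5 - 9 + 2*(-7))/(6 - 7) + 9) = -99*((-5 - 9 - 14)/(-1) + 9) = -99*(-1*(-28) + 9) = -99*(28 + 9) = -99*37 = -3663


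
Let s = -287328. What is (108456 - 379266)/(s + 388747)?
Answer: -270810/101419 ≈ -2.6702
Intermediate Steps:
(108456 - 379266)/(s + 388747) = (108456 - 379266)/(-287328 + 388747) = -270810/101419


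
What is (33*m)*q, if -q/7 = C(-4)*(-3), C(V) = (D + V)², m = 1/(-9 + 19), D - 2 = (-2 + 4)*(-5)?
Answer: 49896/5 ≈ 9979.2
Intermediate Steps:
D = -8 (D = 2 + (-2 + 4)*(-5) = 2 + 2*(-5) = 2 - 10 = -8)
m = ⅒ (m = 1/10 = ⅒ ≈ 0.10000)
C(V) = (-8 + V)²
q = 3024 (q = -7*(-8 - 4)²*(-3) = -7*(-12)²*(-3) = -1008*(-3) = -7*(-432) = 3024)
(33*m)*q = (33*(⅒))*3024 = (33/10)*3024 = 49896/5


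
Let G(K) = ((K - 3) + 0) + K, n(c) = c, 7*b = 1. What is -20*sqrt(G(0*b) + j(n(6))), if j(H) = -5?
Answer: -40*I*sqrt(2) ≈ -56.569*I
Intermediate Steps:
b = 1/7 (b = (1/7)*1 = 1/7 ≈ 0.14286)
G(K) = -3 + 2*K (G(K) = ((-3 + K) + 0) + K = (-3 + K) + K = -3 + 2*K)
-20*sqrt(G(0*b) + j(n(6))) = -20*sqrt((-3 + 2*(0*(1/7))) - 5) = -20*sqrt((-3 + 2*0) - 5) = -20*sqrt((-3 + 0) - 5) = -20*sqrt(-3 - 5) = -40*I*sqrt(2)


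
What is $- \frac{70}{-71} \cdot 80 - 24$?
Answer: $\frac{3896}{71} \approx 54.873$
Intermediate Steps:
$- \frac{70}{-71} \cdot 80 - 24 = \left(-70\right) \left(- \frac{1}{71}\right) 80 - 24 = \frac{70}{71} \cdot 80 - 24 = \frac{5600}{71} - 24 = \frac{3896}{71}$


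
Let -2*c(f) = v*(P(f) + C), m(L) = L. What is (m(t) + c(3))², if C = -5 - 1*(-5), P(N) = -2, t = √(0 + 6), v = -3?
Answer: (3 - √6)² ≈ 0.30306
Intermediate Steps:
t = √6 ≈ 2.4495
C = 0 (C = -5 + 5 = 0)
c(f) = -3 (c(f) = -(-3)*(-2 + 0)/2 = -(-3)*(-2)/2 = -½*6 = -3)
(m(t) + c(3))² = (√6 - 3)² = (-3 + √6)²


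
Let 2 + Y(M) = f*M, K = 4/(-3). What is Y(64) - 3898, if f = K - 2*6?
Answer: -14260/3 ≈ -4753.3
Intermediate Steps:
K = -4/3 (K = 4*(-⅓) = -4/3 ≈ -1.3333)
f = -40/3 (f = -4/3 - 2*6 = -4/3 - 12 = -40/3 ≈ -13.333)
Y(M) = -2 - 40*M/3
Y(64) - 3898 = (-2 - 40/3*64) - 3898 = (-2 - 2560/3) - 3898 = -2566/3 - 3898 = -14260/3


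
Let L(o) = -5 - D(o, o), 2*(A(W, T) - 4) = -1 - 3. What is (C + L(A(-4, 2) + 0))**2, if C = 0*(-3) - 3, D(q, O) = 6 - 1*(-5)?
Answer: 361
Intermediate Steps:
A(W, T) = 2 (A(W, T) = 4 + (-1 - 3)/2 = 4 + (1/2)*(-4) = 4 - 2 = 2)
D(q, O) = 11 (D(q, O) = 6 + 5 = 11)
L(o) = -16 (L(o) = -5 - 1*11 = -5 - 11 = -16)
C = -3 (C = 0 - 3 = -3)
(C + L(A(-4, 2) + 0))**2 = (-3 - 16)**2 = (-19)**2 = 361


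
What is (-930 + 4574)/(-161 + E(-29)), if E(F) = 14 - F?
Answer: -1822/59 ≈ -30.881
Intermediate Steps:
(-930 + 4574)/(-161 + E(-29)) = (-930 + 4574)/(-161 + (14 - 1*(-29))) = 3644/(-161 + (14 + 29)) = 3644/(-161 + 43) = 3644/(-118) = 3644*(-1/118) = -1822/59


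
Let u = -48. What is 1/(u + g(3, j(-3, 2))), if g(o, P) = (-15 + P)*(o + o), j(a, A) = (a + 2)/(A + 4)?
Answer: -1/139 ≈ -0.0071942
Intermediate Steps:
j(a, A) = (2 + a)/(4 + A)
g(o, P) = 2*o*(-15 + P) (g(o, P) = (-15 + P)*(2*o) = 2*o*(-15 + P))
1/(u + g(3, j(-3, 2))) = 1/(-48 + 2*3*(-15 + (2 - 3)/(4 + 2))) = 1/(-48 + 2*3*(-15 - 1/6)) = 1/(-48 + 2*3*(-91/6)) = 1/(-48 - 91) = 1/(-139) = -1/139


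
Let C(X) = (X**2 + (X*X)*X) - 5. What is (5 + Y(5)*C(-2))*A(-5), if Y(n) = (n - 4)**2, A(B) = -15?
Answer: 60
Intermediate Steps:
Y(n) = (-4 + n)**2
C(X) = -5 + X**2 + X**3 (C(X) = (X**2 + X**2*X) - 5 = (X**2 + X**3) - 5 = -5 + X**2 + X**3)
(5 + Y(5)*C(-2))*A(-5) = (5 + (-4 + 5)**2*(-5 + (-2)**2 + (-2)**3))*(-15) = (5 + 1**2*(-5 + 4 - 8))*(-15) = (5 + 1*(-9))*(-15) = (5 - 9)*(-15) = -4*(-15) = 60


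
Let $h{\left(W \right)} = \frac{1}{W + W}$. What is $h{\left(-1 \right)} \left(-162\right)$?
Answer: $81$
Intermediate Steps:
$h{\left(W \right)} = \frac{1}{2 W}$
$h{\left(-1 \right)} \left(-162\right) = \frac{1}{2 \left(-1\right)} \left(-162\right) = \frac{1}{2} \left(-1\right) \left(-162\right) = \left(- \frac{1}{2}\right) \left(-162\right) = 81$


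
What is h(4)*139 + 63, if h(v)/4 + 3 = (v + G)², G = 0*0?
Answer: 7291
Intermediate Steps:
G = 0
h(v) = -12 + 4*v² (h(v) = -12 + 4*(v + 0)² = -12 + 4*v²)
h(4)*139 + 63 = (-12 + 4*4²)*139 + 63 = (-12 + 4*16)*139 + 63 = (-12 + 64)*139 + 63 = 52*139 + 63 = 7228 + 63 = 7291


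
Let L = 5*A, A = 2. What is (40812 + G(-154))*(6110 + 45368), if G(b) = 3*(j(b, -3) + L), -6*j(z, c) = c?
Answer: 2102541693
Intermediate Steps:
j(z, c) = -c/6
L = 10 (L = 5*2 = 10)
G(b) = 63/2 (G(b) = 3*(-1/6*(-3) + 10) = 3*(1/2 + 10) = 3*(21/2) = 63/2)
(40812 + G(-154))*(6110 + 45368) = (40812 + 63/2)*(6110 + 45368) = (81687/2)*51478 = 2102541693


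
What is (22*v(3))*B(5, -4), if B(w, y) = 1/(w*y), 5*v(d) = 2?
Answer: -11/25 ≈ -0.44000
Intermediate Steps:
v(d) = ⅖ (v(d) = (⅕)*2 = ⅖)
B(w, y) = 1/(w*y)
(22*v(3))*B(5, -4) = (22*(⅖))*(1/(5*(-4))) = 44*((⅕)*(-¼))/5 = (44/5)*(-1/20) = -11/25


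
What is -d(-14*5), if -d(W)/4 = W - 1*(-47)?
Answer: -92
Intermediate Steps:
d(W) = -188 - 4*W (d(W) = -4*(W - 1*(-47)) = -4*(W + 47) = -4*(47 + W) = -188 - 4*W)
-d(-14*5) = -(-188 - (-56)*5) = -(-188 - 4*(-70)) = -(-188 + 280) = -1*92 = -92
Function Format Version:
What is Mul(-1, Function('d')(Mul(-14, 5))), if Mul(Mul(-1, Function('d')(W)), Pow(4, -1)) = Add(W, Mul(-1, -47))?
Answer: -92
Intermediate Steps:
Function('d')(W) = Add(-188, Mul(-4, W)) (Function('d')(W) = Mul(-4, Add(W, Mul(-1, -47))) = Mul(-4, Add(W, 47)) = Mul(-4, Add(47, W)) = Add(-188, Mul(-4, W)))
Mul(-1, Function('d')(Mul(-14, 5))) = Mul(-1, Add(-188, Mul(-4, Mul(-14, 5)))) = Mul(-1, Add(-188, Mul(-4, -70))) = Mul(-1, Add(-188, 280)) = Mul(-1, 92) = -92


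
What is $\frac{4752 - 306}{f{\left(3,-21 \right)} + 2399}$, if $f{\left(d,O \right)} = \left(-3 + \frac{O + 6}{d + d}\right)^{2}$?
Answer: $\frac{5928}{3239} \approx 1.8302$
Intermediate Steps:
$f{\left(d,O \right)} = \left(-3 + \frac{6 + O}{2 d}\right)^{2}$
$\frac{4752 - 306}{f{\left(3,-21 \right)} + 2399} = \frac{4752 - 306}{\frac{\left(6 - 21 - 18\right)^{2}}{4 \cdot 9} + 2399} = \frac{4446}{\frac{1}{4} \cdot \frac{1}{9} \left(6 - 21 - 18\right)^{2} + 2399} = \frac{4446}{\frac{1}{4} \cdot \frac{1}{9} \left(-33\right)^{2} + 2399} = \frac{4446}{\frac{1}{4} \cdot \frac{1}{9} \cdot 1089 + 2399} = \frac{4446}{\frac{121}{4} + 2399} = \frac{4446}{\frac{9717}{4}} = 4446 \cdot \frac{4}{9717} = \frac{5928}{3239}$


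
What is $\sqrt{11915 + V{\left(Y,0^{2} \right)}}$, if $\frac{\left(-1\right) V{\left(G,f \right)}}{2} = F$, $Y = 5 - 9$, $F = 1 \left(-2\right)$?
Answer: $\sqrt{11919} \approx 109.17$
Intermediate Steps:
$F = -2$
$Y = -4$ ($Y = 5 - 9 = -4$)
$V{\left(G,f \right)} = 4$ ($V{\left(G,f \right)} = \left(-2\right) \left(-2\right) = 4$)
$\sqrt{11915 + V{\left(Y,0^{2} \right)}} = \sqrt{11915 + 4} = \sqrt{11919}$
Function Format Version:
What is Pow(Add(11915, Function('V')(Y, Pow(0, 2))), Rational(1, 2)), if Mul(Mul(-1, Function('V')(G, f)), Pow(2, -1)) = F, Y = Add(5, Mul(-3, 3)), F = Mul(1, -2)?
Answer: Pow(11919, Rational(1, 2)) ≈ 109.17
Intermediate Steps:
F = -2
Y = -4 (Y = Add(5, -9) = -4)
Function('V')(G, f) = 4 (Function('V')(G, f) = Mul(-2, -2) = 4)
Pow(Add(11915, Function('V')(Y, Pow(0, 2))), Rational(1, 2)) = Pow(Add(11915, 4), Rational(1, 2)) = Pow(11919, Rational(1, 2))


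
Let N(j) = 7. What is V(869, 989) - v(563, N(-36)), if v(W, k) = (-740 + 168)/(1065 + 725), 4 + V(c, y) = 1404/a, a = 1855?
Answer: -970758/332045 ≈ -2.9236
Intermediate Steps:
V(c, y) = -6016/1855 (V(c, y) = -4 + 1404/1855 = -6016/1855)
v(W, k) = -286/895 (v(W, k) = -572/1790 = -572*1/1790 = -286/895)
V(869, 989) - v(563, N(-36)) = -6016/1855 - 1*(-286/895) = -6016/1855 + 286/895 = -970758/332045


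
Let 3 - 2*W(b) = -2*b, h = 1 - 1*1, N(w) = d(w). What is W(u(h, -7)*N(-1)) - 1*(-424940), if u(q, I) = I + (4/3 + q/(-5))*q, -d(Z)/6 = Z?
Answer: 849799/2 ≈ 4.2490e+5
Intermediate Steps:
d(Z) = -6*Z
N(w) = -6*w
h = 0 (h = 1 - 1 = 0)
u(q, I) = I + q*(4/3 - q/5) (u(q, I) = I + (4*(⅓) + q*(-⅕))*q = I + (4/3 - q/5)*q = I + q*(4/3 - q/5))
W(b) = 3/2 + b (W(b) = 3/2 - (-1)*b = 3/2 + b)
W(u(h, -7)*N(-1)) - 1*(-424940) = (3/2 + (-7 - ⅕*0² + (4/3)*0)*(-6*(-1))) - 1*(-424940) = (3/2 + (-7 - ⅕*0 + 0)*6) + 424940 = (3/2 + (-7 + 0 + 0)*6) + 424940 = (3/2 - 7*6) + 424940 = (3/2 - 42) + 424940 = -81/2 + 424940 = 849799/2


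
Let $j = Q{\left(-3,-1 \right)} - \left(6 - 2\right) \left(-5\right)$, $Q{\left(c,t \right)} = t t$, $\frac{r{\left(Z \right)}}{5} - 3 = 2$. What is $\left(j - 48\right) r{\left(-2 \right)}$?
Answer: $-675$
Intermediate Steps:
$r{\left(Z \right)} = 25$ ($r{\left(Z \right)} = 15 + 5 \cdot 2 = 15 + 10 = 25$)
$Q{\left(c,t \right)} = t^{2}$
$j = 21$ ($j = \left(-1\right)^{2} - \left(6 - 2\right) \left(-5\right) = 1 - 4 \left(-5\right) = 1 - -20 = 1 + 20 = 21$)
$\left(j - 48\right) r{\left(-2 \right)} = \left(21 - 48\right) 25 = \left(-27\right) 25 = -675$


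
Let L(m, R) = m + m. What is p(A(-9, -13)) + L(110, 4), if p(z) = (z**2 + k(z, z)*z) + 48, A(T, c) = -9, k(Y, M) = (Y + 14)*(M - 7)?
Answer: 1069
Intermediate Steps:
k(Y, M) = (-7 + M)*(14 + Y) (k(Y, M) = (14 + Y)*(-7 + M) = (-7 + M)*(14 + Y))
L(m, R) = 2*m
p(z) = 48 + z**2 + z*(-98 + z**2 + 7*z) (p(z) = (z**2 + (-98 - 7*z + 14*z + z*z)*z) + 48 = (z**2 + (-98 - 7*z + 14*z + z**2)*z) + 48 = (z**2 + (-98 + z**2 + 7*z)*z) + 48 = (z**2 + z*(-98 + z**2 + 7*z)) + 48 = 48 + z**2 + z*(-98 + z**2 + 7*z))
p(A(-9, -13)) + L(110, 4) = (48 + (-9)**3 - 98*(-9) + 8*(-9)**2) + 2*110 = (48 - 729 + 882 + 8*81) + 220 = (48 - 729 + 882 + 648) + 220 = 849 + 220 = 1069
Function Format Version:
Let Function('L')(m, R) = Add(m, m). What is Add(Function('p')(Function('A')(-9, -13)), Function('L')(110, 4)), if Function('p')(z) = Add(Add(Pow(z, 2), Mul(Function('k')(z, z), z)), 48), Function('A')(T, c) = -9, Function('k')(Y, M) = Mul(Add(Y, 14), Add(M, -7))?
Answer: 1069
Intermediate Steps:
Function('k')(Y, M) = Mul(Add(-7, M), Add(14, Y)) (Function('k')(Y, M) = Mul(Add(14, Y), Add(-7, M)) = Mul(Add(-7, M), Add(14, Y)))
Function('L')(m, R) = Mul(2, m)
Function('p')(z) = Add(48, Pow(z, 2), Mul(z, Add(-98, Pow(z, 2), Mul(7, z)))) (Function('p')(z) = Add(Add(Pow(z, 2), Mul(Add(-98, Mul(-7, z), Mul(14, z), Mul(z, z)), z)), 48) = Add(Add(Pow(z, 2), Mul(Add(-98, Mul(-7, z), Mul(14, z), Pow(z, 2)), z)), 48) = Add(Add(Pow(z, 2), Mul(Add(-98, Pow(z, 2), Mul(7, z)), z)), 48) = Add(Add(Pow(z, 2), Mul(z, Add(-98, Pow(z, 2), Mul(7, z)))), 48) = Add(48, Pow(z, 2), Mul(z, Add(-98, Pow(z, 2), Mul(7, z)))))
Add(Function('p')(Function('A')(-9, -13)), Function('L')(110, 4)) = Add(Add(48, Pow(-9, 3), Mul(-98, -9), Mul(8, Pow(-9, 2))), Mul(2, 110)) = Add(Add(48, -729, 882, Mul(8, 81)), 220) = Add(Add(48, -729, 882, 648), 220) = Add(849, 220) = 1069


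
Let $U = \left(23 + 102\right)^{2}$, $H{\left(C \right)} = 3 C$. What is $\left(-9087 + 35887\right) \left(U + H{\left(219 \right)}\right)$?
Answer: $436357600$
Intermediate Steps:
$U = 15625$ ($U = 125^{2} = 15625$)
$\left(-9087 + 35887\right) \left(U + H{\left(219 \right)}\right) = \left(-9087 + 35887\right) \left(15625 + 3 \cdot 219\right) = 26800 \left(15625 + 657\right) = 26800 \cdot 16282 = 436357600$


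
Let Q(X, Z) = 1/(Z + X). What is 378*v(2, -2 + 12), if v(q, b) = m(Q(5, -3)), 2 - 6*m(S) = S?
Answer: 189/2 ≈ 94.500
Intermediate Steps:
Q(X, Z) = 1/(X + Z)
m(S) = ⅓ - S/6
v(q, b) = ¼ (v(q, b) = ⅓ - 1/(6*(5 - 3)) = ⅓ - ⅙/2 = ⅓ - ⅙*½ = ⅓ - 1/12 = ¼)
378*v(2, -2 + 12) = 378*(¼) = 189/2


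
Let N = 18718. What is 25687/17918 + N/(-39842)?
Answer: 20236245/20996734 ≈ 0.96378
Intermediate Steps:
25687/17918 + N/(-39842) = 25687/17918 + 18718/(-39842) = 25687*(1/17918) + 18718*(-1/39842) = 1511/1054 - 9359/19921 = 20236245/20996734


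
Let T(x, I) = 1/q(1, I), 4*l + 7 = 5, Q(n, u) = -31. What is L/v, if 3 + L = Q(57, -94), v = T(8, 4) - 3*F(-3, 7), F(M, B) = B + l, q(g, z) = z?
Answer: 136/77 ≈ 1.7662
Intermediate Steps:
l = -1/2 (l = -7/4 + (1/4)*5 = -7/4 + 5/4 = -1/2 ≈ -0.50000)
T(x, I) = 1/I
F(M, B) = -1/2 + B (F(M, B) = B - 1/2 = -1/2 + B)
v = -77/4 (v = 1/4 - 3*(-1/2 + 7) = 1/4 - 3*13/2 = 1/4 - 39/2 = -77/4 ≈ -19.250)
L = -34 (L = -3 - 31 = -34)
L/v = -34/(-77/4) = -34*(-4/77) = 136/77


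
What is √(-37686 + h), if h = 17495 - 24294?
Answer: I*√44485 ≈ 210.91*I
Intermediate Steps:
h = -6799
√(-37686 + h) = √(-37686 - 6799) = √(-44485) = I*√44485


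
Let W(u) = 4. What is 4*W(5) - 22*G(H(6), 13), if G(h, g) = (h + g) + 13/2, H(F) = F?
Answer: -545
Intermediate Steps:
G(h, g) = 13/2 + g + h (G(h, g) = (g + h) + 13*(1/2) = (g + h) + 13/2 = 13/2 + g + h)
4*W(5) - 22*G(H(6), 13) = 4*4 - 22*(13/2 + 13 + 6) = 16 - 22*51/2 = 16 - 561 = -545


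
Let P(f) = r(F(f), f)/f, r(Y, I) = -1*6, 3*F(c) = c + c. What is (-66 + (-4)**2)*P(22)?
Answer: 150/11 ≈ 13.636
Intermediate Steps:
F(c) = 2*c/3 (F(c) = (c + c)/3 = (2*c)/3 = 2*c/3)
r(Y, I) = -6
P(f) = -6/f
(-66 + (-4)**2)*P(22) = (-66 + (-4)**2)*(-6/22) = (-66 + 16)*(-6*1/22) = -50*(-3/11) = 150/11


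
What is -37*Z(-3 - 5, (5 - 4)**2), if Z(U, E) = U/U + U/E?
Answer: 259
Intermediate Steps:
Z(U, E) = 1 + U/E
-37*Z(-3 - 5, (5 - 4)**2) = -37*((5 - 4)**2 + (-3 - 5))/((5 - 4)**2) = -37*(1**2 - 8)/(1**2) = -37*(1 - 8)/1 = -37*(-7) = 259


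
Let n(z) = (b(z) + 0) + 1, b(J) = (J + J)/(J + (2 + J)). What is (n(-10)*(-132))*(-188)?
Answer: 157168/3 ≈ 52389.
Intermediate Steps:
b(J) = 2*J/(2 + 2*J) (b(J) = (2*J)/(2 + 2*J) = 2*J/(2 + 2*J))
n(z) = 1 + z/(1 + z) (n(z) = (z/(1 + z) + 0) + 1 = z/(1 + z) + 1 = 1 + z/(1 + z))
(n(-10)*(-132))*(-188) = (((1 + 2*(-10))/(1 - 10))*(-132))*(-188) = (((1 - 20)/(-9))*(-132))*(-188) = (-1/9*(-19)*(-132))*(-188) = ((19/9)*(-132))*(-188) = -836/3*(-188) = 157168/3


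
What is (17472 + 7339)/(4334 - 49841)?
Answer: -24811/45507 ≈ -0.54521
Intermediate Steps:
(17472 + 7339)/(4334 - 49841) = 24811/(-45507) = 24811*(-1/45507) = -24811/45507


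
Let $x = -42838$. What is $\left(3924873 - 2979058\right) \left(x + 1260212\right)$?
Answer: $1151410589810$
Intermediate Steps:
$\left(3924873 - 2979058\right) \left(x + 1260212\right) = \left(3924873 - 2979058\right) \left(-42838 + 1260212\right) = 945815 \cdot 1217374 = 1151410589810$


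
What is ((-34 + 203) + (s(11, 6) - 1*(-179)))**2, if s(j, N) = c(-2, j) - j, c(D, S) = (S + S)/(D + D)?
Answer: 439569/4 ≈ 1.0989e+5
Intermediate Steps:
c(D, S) = S/D (c(D, S) = (2*S)/((2*D)) = (2*S)*(1/(2*D)) = S/D)
s(j, N) = -3*j/2 (s(j, N) = j/(-2) - j = j*(-1/2) - j = -j/2 - j = -3*j/2)
((-34 + 203) + (s(11, 6) - 1*(-179)))**2 = ((-34 + 203) + (-3/2*11 - 1*(-179)))**2 = (169 + (-33/2 + 179))**2 = (169 + 325/2)**2 = (663/2)**2 = 439569/4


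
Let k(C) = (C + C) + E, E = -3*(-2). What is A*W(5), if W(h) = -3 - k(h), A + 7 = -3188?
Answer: 60705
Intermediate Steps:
A = -3195 (A = -7 - 3188 = -3195)
E = 6
k(C) = 6 + 2*C (k(C) = (C + C) + 6 = 2*C + 6 = 6 + 2*C)
W(h) = -9 - 2*h (W(h) = -3 - (6 + 2*h) = -3 + (-6 - 2*h) = -9 - 2*h)
A*W(5) = -3195*(-9 - 2*5) = -3195*(-9 - 10) = -3195*(-19) = 60705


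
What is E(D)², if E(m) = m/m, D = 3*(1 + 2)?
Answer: 1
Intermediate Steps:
D = 9 (D = 3*3 = 9)
E(m) = 1
E(D)² = 1² = 1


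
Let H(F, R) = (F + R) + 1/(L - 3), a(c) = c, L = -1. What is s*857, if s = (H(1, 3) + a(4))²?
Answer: 823577/16 ≈ 51474.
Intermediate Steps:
H(F, R) = -¼ + F + R (H(F, R) = (F + R) + 1/(-1 - 3) = (F + R) + 1/(-4) = (F + R) - ¼ = -¼ + F + R)
s = 961/16 (s = ((-¼ + 1 + 3) + 4)² = (15/4 + 4)² = (31/4)² = 961/16 ≈ 60.063)
s*857 = (961/16)*857 = 823577/16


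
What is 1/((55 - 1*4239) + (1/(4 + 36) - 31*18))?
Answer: -40/189679 ≈ -0.00021088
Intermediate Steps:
1/((55 - 1*4239) + (1/(4 + 36) - 31*18)) = 1/((55 - 4239) + (1/40 - 558)) = 1/(-4184 + (1/40 - 558)) = 1/(-4184 - 22319/40) = 1/(-189679/40) = -40/189679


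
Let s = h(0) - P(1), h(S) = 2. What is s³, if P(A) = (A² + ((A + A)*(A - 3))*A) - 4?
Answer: 729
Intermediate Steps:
P(A) = -4 + A² + 2*A²*(-3 + A) (P(A) = (A² + ((2*A)*(-3 + A))*A) - 4 = (A² + (2*A*(-3 + A))*A) - 4 = (A² + 2*A²*(-3 + A)) - 4 = -4 + A² + 2*A²*(-3 + A))
s = 9 (s = 2 - (-4 - 5*1² + 2*1³) = 2 - (-4 - 5*1 + 2*1) = 2 - (-4 - 5 + 2) = 2 - 1*(-7) = 2 + 7 = 9)
s³ = 9³ = 729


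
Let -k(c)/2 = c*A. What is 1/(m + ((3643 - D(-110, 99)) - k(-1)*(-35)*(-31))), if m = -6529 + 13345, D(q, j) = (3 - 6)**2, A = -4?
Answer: 1/19130 ≈ 5.2274e-5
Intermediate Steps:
k(c) = 8*c (k(c) = -2*c*(-4) = -(-8)*c = 8*c)
D(q, j) = 9 (D(q, j) = (-3)**2 = 9)
m = 6816
1/(m + ((3643 - D(-110, 99)) - k(-1)*(-35)*(-31))) = 1/(6816 + ((3643 - 1*9) - (8*(-1))*(-35)*(-31))) = 1/(6816 + ((3643 - 9) - (-8*(-35))*(-31))) = 1/(6816 + (3634 - 280*(-31))) = 1/(6816 + (3634 - 1*(-8680))) = 1/(6816 + (3634 + 8680)) = 1/(6816 + 12314) = 1/19130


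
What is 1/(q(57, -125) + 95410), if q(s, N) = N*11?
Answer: 1/94035 ≈ 1.0634e-5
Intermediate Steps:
q(s, N) = 11*N
1/(q(57, -125) + 95410) = 1/(11*(-125) + 95410) = 1/(-1375 + 95410) = 1/94035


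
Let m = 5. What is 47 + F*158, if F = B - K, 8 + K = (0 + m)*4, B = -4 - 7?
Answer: -3587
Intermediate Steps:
B = -11
K = 12 (K = -8 + (0 + 5)*4 = -8 + 5*4 = -8 + 20 = 12)
F = -23 (F = -11 - 1*12 = -11 - 12 = -23)
47 + F*158 = 47 - 23*158 = 47 - 3634 = -3587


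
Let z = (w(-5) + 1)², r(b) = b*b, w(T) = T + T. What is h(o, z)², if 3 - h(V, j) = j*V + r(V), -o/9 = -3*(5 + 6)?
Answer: 12602981169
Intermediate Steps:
w(T) = 2*T
r(b) = b²
o = 297 (o = -(-27)*(5 + 6) = -(-27)*11 = -9*(-33) = 297)
z = 81 (z = (2*(-5) + 1)² = (-10 + 1)² = (-9)² = 81)
h(V, j) = 3 - V² - V*j (h(V, j) = 3 - (j*V + V²) = 3 - (V*j + V²) = 3 - (V² + V*j) = 3 + (-V² - V*j) = 3 - V² - V*j)
h(o, z)² = (3 - 1*297² - 1*297*81)² = (3 - 1*88209 - 24057)² = (3 - 88209 - 24057)² = (-112263)² = 12602981169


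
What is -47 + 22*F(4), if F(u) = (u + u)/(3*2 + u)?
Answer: -147/5 ≈ -29.400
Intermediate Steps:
F(u) = 2*u/(6 + u) (F(u) = (2*u)/(6 + u) = 2*u/(6 + u))
-47 + 22*F(4) = -47 + 22*(2*4/(6 + 4)) = -47 + 22*(2*4/10) = -47 + 22*(2*4*(⅒)) = -47 + 22*(⅘) = -47 + 88/5 = -147/5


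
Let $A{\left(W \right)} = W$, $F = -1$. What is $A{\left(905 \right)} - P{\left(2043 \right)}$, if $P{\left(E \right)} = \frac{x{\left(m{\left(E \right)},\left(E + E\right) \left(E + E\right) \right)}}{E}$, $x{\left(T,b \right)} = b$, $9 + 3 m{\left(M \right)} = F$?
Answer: $-7267$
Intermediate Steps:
$m{\left(M \right)} = - \frac{10}{3}$ ($m{\left(M \right)} = -3 + \frac{1}{3} \left(-1\right) = -3 - \frac{1}{3} = - \frac{10}{3}$)
$P{\left(E \right)} = 4 E$ ($P{\left(E \right)} = \frac{\left(E + E\right) \left(E + E\right)}{E} = \frac{2 E 2 E}{E} = \frac{4 E^{2}}{E} = 4 E$)
$A{\left(905 \right)} - P{\left(2043 \right)} = 905 - 4 \cdot 2043 = 905 - 8172 = -7267$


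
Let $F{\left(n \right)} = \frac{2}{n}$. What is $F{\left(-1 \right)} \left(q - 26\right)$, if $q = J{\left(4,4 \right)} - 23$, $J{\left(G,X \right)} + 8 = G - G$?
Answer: $114$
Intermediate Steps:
$J{\left(G,X \right)} = -8$ ($J{\left(G,X \right)} = -8 + \left(G - G\right) = -8 + 0 = -8$)
$q = -31$ ($q = -8 - 23 = -31$)
$F{\left(-1 \right)} \left(q - 26\right) = \frac{2}{-1} \left(-31 - 26\right) = 2 \left(-1\right) \left(-57\right) = \left(-2\right) \left(-57\right) = 114$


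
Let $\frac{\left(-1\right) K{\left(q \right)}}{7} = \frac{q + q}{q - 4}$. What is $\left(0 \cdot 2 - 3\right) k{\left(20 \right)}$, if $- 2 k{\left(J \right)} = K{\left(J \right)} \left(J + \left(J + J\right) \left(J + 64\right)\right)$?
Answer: $-88725$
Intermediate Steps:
$K{\left(q \right)} = - \frac{14 q}{-4 + q}$ ($K{\left(q \right)} = - 7 \frac{q + q}{q - 4} = - 7 \frac{2 q}{-4 + q} = - \frac{14 q}{-4 + q}$)
$k{\left(J \right)} = \frac{7 J \left(J + 2 J \left(64 + J\right)\right)}{-4 + J}$ ($k{\left(J \right)} = - \frac{- \frac{14 J}{-4 + J} \left(J + \left(J + J\right) \left(J + 64\right)\right)}{2} = - \frac{- \frac{14 J}{-4 + J} \left(J + 2 J \left(64 + J\right)\right)}{2} = - \frac{\left(-14\right) J \frac{1}{-4 + J} \left(J + 2 J \left(64 + J\right)\right)}{2} = \frac{7 J \left(J + 2 J \left(64 + J\right)\right)}{-4 + J}$)
$\left(0 \cdot 2 - 3\right) k{\left(20 \right)} = \left(0 \cdot 2 - 3\right) \frac{20^{2} \left(903 + 14 \cdot 20\right)}{-4 + 20} = \left(0 - 3\right) \frac{400 \left(903 + 280\right)}{16} = - 3 \cdot 400 \cdot \frac{1}{16} \cdot 1183 = \left(-3\right) 29575 = -88725$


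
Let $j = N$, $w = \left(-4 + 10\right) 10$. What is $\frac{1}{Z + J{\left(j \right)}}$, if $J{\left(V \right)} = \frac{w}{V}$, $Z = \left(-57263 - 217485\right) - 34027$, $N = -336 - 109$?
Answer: $- \frac{89}{27480987} \approx -3.2386 \cdot 10^{-6}$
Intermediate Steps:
$w = 60$ ($w = 6 \cdot 10 = 60$)
$N = -445$
$Z = -308775$ ($Z = \left(-57263 - 217485\right) - 34027 = -274748 - 34027 = -308775$)
$j = -445$
$J{\left(V \right)} = \frac{60}{V}$
$\frac{1}{Z + J{\left(j \right)}} = \frac{1}{-308775 + \frac{60}{-445}} = \frac{1}{-308775 + 60 \left(- \frac{1}{445}\right)} = \frac{1}{-308775 - \frac{12}{89}} = \frac{1}{- \frac{27480987}{89}} = - \frac{89}{27480987}$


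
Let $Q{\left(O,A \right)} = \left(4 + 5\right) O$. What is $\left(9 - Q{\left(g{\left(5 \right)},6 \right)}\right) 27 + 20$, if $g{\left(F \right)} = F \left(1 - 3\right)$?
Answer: $2693$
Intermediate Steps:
$g{\left(F \right)} = - 2 F$ ($g{\left(F \right)} = F \left(-2\right) = - 2 F$)
$Q{\left(O,A \right)} = 9 O$
$\left(9 - Q{\left(g{\left(5 \right)},6 \right)}\right) 27 + 20 = \left(9 - 9 \left(\left(-2\right) 5\right)\right) 27 + 20 = \left(9 - 9 \left(-10\right)\right) 27 + 20 = \left(9 - -90\right) 27 + 20 = \left(9 + 90\right) 27 + 20 = 99 \cdot 27 + 20 = 2673 + 20 = 2693$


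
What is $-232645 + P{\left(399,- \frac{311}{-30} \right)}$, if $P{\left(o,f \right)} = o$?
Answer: $-232246$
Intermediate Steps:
$-232645 + P{\left(399,- \frac{311}{-30} \right)} = -232645 + 399 = -232246$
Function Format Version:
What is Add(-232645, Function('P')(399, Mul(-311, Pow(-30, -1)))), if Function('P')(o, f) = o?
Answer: -232246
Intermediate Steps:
Add(-232645, Function('P')(399, Mul(-311, Pow(-30, -1)))) = Add(-232645, 399) = -232246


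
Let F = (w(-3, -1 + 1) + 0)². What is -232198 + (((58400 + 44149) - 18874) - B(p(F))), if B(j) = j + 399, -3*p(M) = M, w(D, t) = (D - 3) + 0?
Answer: -148910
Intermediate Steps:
w(D, t) = -3 + D (w(D, t) = (-3 + D) + 0 = -3 + D)
F = 36 (F = ((-3 - 3) + 0)² = (-6 + 0)² = (-6)² = 36)
p(M) = -M/3
B(j) = 399 + j
-232198 + (((58400 + 44149) - 18874) - B(p(F))) = -232198 + (((58400 + 44149) - 18874) - (399 - ⅓*36)) = -232198 + ((102549 - 18874) - (399 - 12)) = -232198 + (83675 - 1*387) = -232198 + (83675 - 387) = -232198 + 83288 = -148910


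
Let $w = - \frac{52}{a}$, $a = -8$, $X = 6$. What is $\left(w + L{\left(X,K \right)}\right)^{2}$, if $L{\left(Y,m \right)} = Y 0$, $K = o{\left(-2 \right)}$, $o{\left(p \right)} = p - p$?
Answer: $\frac{169}{4} \approx 42.25$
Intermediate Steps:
$o{\left(p \right)} = 0$
$K = 0$
$L{\left(Y,m \right)} = 0$
$w = \frac{13}{2}$ ($w = - \frac{52}{-8} = \left(-52\right) \left(- \frac{1}{8}\right) = \frac{13}{2} \approx 6.5$)
$\left(w + L{\left(X,K \right)}\right)^{2} = \left(\frac{13}{2} + 0\right)^{2} = \left(\frac{13}{2}\right)^{2} = \frac{169}{4}$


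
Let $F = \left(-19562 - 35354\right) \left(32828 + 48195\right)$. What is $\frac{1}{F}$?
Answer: $- \frac{1}{4449459068} \approx -2.2475 \cdot 10^{-10}$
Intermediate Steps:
$F = -4449459068$ ($F = \left(-54916\right) 81023 = -4449459068$)
$\frac{1}{F} = \frac{1}{-4449459068} = - \frac{1}{4449459068}$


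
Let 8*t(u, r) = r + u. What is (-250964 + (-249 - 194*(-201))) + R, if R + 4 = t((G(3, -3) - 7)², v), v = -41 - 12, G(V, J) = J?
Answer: -1697737/8 ≈ -2.1222e+5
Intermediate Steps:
v = -53
t(u, r) = r/8 + u/8 (t(u, r) = (r + u)/8 = r/8 + u/8)
R = 15/8 (R = -4 + ((⅛)*(-53) + (-3 - 7)²/8) = -4 + (-53/8 + (⅛)*(-10)²) = -4 + (-53/8 + (⅛)*100) = -4 + (-53/8 + 25/2) = -4 + 47/8 = 15/8 ≈ 1.8750)
(-250964 + (-249 - 194*(-201))) + R = (-250964 + (-249 - 194*(-201))) + 15/8 = (-250964 + (-249 + 38994)) + 15/8 = (-250964 + 38745) + 15/8 = -212219 + 15/8 = -1697737/8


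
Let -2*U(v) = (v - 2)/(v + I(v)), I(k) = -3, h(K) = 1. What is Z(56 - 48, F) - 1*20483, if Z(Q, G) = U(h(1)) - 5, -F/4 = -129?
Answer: -81953/4 ≈ -20488.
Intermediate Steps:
F = 516 (F = -4*(-129) = 516)
U(v) = -(-2 + v)/(2*(-3 + v)) (U(v) = -(v - 2)/(2*(v - 3)) = -(-2 + v)/(2*(-3 + v)))
Z(Q, G) = -21/4 (Z(Q, G) = (2 - 1*1)/(2*(-3 + 1)) - 5 = (1/2)*(2 - 1)/(-2) - 5 = (1/2)*(-1/2)*1 - 5 = -1/4 - 5 = -21/4)
Z(56 - 48, F) - 1*20483 = -21/4 - 1*20483 = -21/4 - 20483 = -81953/4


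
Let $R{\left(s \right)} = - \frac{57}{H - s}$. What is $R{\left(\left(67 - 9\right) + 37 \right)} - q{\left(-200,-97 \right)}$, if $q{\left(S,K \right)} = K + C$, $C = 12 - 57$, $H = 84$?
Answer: $\frac{1619}{11} \approx 147.18$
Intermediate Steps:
$C = -45$ ($C = 12 - 57 = -45$)
$q{\left(S,K \right)} = -45 + K$ ($q{\left(S,K \right)} = K - 45 = -45 + K$)
$R{\left(s \right)} = - \frac{57}{84 - s}$
$R{\left(\left(67 - 9\right) + 37 \right)} - q{\left(-200,-97 \right)} = \frac{57}{-84 + \left(\left(67 - 9\right) + 37\right)} - \left(-45 - 97\right) = \frac{57}{-84 + \left(58 + 37\right)} - -142 = \frac{57}{-84 + 95} + 142 = \frac{57}{11} + 142 = \frac{1619}{11}$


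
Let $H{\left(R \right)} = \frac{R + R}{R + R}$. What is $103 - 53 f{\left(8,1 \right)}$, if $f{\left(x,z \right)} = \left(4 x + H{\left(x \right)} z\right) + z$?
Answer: $-1699$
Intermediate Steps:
$H{\left(R \right)} = 1$ ($H{\left(R \right)} = \frac{2 R}{2 R} = 2 R \frac{1}{2 R} = 1$)
$f{\left(x,z \right)} = 2 z + 4 x$ ($f{\left(x,z \right)} = \left(4 x + 1 z\right) + z = \left(4 x + z\right) + z = \left(z + 4 x\right) + z = 2 z + 4 x$)
$103 - 53 f{\left(8,1 \right)} = 103 - 53 \left(2 \cdot 1 + 4 \cdot 8\right) = 103 - 53 \left(2 + 32\right) = 103 - 1802 = -1699$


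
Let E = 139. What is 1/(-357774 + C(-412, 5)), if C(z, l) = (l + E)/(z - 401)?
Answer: -271/96956802 ≈ -2.7951e-6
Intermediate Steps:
C(z, l) = (139 + l)/(-401 + z) (C(z, l) = (l + 139)/(z - 401) = (139 + l)/(-401 + z))
1/(-357774 + C(-412, 5)) = 1/(-357774 + (139 + 5)/(-401 - 412)) = 1/(-357774 + 144/(-813)) = 1/(-357774 - 1/813*144) = 1/(-357774 - 48/271) = 1/(-96956802/271) = -271/96956802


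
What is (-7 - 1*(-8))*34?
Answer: 34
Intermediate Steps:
(-7 - 1*(-8))*34 = (-7 + 8)*34 = 1*34 = 34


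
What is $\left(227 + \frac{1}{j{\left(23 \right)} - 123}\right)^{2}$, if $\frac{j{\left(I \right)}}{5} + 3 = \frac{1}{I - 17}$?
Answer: $\frac{34899844225}{677329} \approx 51526.0$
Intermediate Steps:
$j{\left(I \right)} = -15 + \frac{5}{-17 + I}$ ($j{\left(I \right)} = -15 + \frac{5}{I - 17} = -15 + \frac{5}{-17 + I}$)
$\left(227 + \frac{1}{j{\left(23 \right)} - 123}\right)^{2} = \left(227 + \frac{1}{\frac{5 \left(52 - 69\right)}{-17 + 23} - 123}\right)^{2} = \left(227 + \frac{1}{\frac{5 \left(52 - 69\right)}{6} - 123}\right)^{2} = \left(227 + \frac{1}{5 \cdot \frac{1}{6} \left(-17\right) - 123}\right)^{2} = \left(227 + \frac{1}{- \frac{85}{6} - 123}\right)^{2} = \left(227 + \frac{1}{- \frac{823}{6}}\right)^{2} = \left(227 - \frac{6}{823}\right)^{2} = \left(\frac{186815}{823}\right)^{2} = \frac{34899844225}{677329}$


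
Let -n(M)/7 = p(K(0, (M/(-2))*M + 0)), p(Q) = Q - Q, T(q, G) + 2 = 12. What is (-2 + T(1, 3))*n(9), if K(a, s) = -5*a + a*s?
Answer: 0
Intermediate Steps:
T(q, G) = 10 (T(q, G) = -2 + 12 = 10)
p(Q) = 0
n(M) = 0 (n(M) = -7*0 = 0)
(-2 + T(1, 3))*n(9) = (-2 + 10)*0 = 8*0 = 0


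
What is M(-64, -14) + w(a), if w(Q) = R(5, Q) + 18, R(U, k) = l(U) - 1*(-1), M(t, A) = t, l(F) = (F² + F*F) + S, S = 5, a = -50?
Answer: 10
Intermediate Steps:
l(F) = 5 + 2*F² (l(F) = (F² + F*F) + 5 = (F² + F²) + 5 = 2*F² + 5 = 5 + 2*F²)
R(U, k) = 6 + 2*U² (R(U, k) = (5 + 2*U²) - 1*(-1) = (5 + 2*U²) + 1 = 6 + 2*U²)
w(Q) = 74 (w(Q) = (6 + 2*5²) + 18 = (6 + 2*25) + 18 = (6 + 50) + 18 = 56 + 18 = 74)
M(-64, -14) + w(a) = -64 + 74 = 10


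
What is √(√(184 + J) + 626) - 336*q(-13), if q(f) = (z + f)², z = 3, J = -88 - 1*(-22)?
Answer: -33600 + √(626 + √118) ≈ -33575.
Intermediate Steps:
J = -66 (J = -88 + 22 = -66)
q(f) = (3 + f)²
√(√(184 + J) + 626) - 336*q(-13) = √(√(184 - 66) + 626) - 336*(3 - 13)² = √(√118 + 626) - 336*(-10)² = √(626 + √118) - 336*100 = √(626 + √118) - 33600 = -33600 + √(626 + √118)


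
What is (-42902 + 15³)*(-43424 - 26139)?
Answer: 2749616701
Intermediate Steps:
(-42902 + 15³)*(-43424 - 26139) = (-42902 + 3375)*(-69563) = -39527*(-69563) = 2749616701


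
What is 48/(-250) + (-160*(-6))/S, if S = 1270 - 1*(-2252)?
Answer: 5912/73375 ≈ 0.080572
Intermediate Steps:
S = 3522 (S = 1270 + 2252 = 3522)
48/(-250) + (-160*(-6))/S = 48/(-250) - 160*(-6)/3522 = 48*(-1/250) + 960*(1/3522) = -24/125 + 160/587 = 5912/73375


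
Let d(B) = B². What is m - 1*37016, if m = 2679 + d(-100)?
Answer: -24337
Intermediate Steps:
m = 12679 (m = 2679 + (-100)² = 2679 + 10000 = 12679)
m - 1*37016 = 12679 - 1*37016 = 12679 - 37016 = -24337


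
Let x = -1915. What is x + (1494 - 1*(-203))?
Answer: -218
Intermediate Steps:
x + (1494 - 1*(-203)) = -1915 + (1494 - 1*(-203)) = -1915 + (1494 + 203) = -1915 + 1697 = -218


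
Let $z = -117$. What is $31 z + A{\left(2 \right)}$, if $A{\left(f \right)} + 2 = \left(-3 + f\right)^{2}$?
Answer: $-3628$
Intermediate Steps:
$A{\left(f \right)} = -2 + \left(-3 + f\right)^{2}$
$31 z + A{\left(2 \right)} = 31 \left(-117\right) - \left(2 - \left(-3 + 2\right)^{2}\right) = -3627 - \left(2 - \left(-1\right)^{2}\right) = -3627 + \left(-2 + 1\right) = -3627 - 1 = -3628$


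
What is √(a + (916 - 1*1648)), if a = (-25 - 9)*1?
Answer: I*√766 ≈ 27.677*I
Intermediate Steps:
a = -34 (a = -34*1 = -34)
√(a + (916 - 1*1648)) = √(-34 + (916 - 1*1648)) = √(-34 + (916 - 1648)) = √(-34 - 732) = √(-766) = I*√766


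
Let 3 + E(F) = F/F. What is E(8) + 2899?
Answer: 2897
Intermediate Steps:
E(F) = -2 (E(F) = -3 + F/F = -3 + 1 = -2)
E(8) + 2899 = -2 + 2899 = 2897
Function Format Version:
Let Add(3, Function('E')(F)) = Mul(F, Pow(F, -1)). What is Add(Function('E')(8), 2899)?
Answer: 2897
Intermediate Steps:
Function('E')(F) = -2 (Function('E')(F) = Add(-3, Mul(F, Pow(F, -1))) = Add(-3, 1) = -2)
Add(Function('E')(8), 2899) = Add(-2, 2899) = 2897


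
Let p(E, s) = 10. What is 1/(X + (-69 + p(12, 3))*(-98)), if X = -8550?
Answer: -1/2768 ≈ -0.00036127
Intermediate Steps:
1/(X + (-69 + p(12, 3))*(-98)) = 1/(-8550 + (-69 + 10)*(-98)) = 1/(-8550 - 59*(-98)) = 1/(-8550 + 5782) = 1/(-2768) = -1/2768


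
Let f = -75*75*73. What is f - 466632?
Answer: -877257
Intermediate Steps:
f = -410625 (f = -5625*73 = -410625)
f - 466632 = -410625 - 466632 = -877257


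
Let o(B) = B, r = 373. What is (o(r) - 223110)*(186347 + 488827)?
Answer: -150386231238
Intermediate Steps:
(o(r) - 223110)*(186347 + 488827) = (373 - 223110)*(186347 + 488827) = -222737*675174 = -150386231238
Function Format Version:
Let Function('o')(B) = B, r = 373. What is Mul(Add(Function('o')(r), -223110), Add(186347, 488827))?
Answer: -150386231238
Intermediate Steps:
Mul(Add(Function('o')(r), -223110), Add(186347, 488827)) = Mul(Add(373, -223110), Add(186347, 488827)) = Mul(-222737, 675174) = -150386231238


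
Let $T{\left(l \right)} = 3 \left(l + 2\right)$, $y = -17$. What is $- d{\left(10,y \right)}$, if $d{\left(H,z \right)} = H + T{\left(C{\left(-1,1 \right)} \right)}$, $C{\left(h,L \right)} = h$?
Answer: $-13$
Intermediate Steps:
$T{\left(l \right)} = 6 + 3 l$ ($T{\left(l \right)} = 3 \left(2 + l\right) = 6 + 3 l$)
$d{\left(H,z \right)} = 3 + H$ ($d{\left(H,z \right)} = H + \left(6 + 3 \left(-1\right)\right) = H + \left(6 - 3\right) = H + 3 = 3 + H$)
$- d{\left(10,y \right)} = - (3 + 10) = \left(-1\right) 13 = -13$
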